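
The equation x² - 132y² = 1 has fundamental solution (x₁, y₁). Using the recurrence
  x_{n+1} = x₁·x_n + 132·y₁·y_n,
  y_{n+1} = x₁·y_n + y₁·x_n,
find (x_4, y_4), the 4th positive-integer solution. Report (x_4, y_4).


Step 1: Find the fundamental solution (x₁, y₁) of x² - 132y² = 1.
  Expand √132 as a continued fraction. a₀ = ⌊√132⌋ = 11; iterate m_{k+1} = d_k·a_k − m_k, d_{k+1} = (132 − m_{k+1}²)/d_k, a_{k+1} = ⌊(a₀ + m_{k+1})/d_{k+1}⌋ (starting m₀ = 0, d₀ = 1), with convergents p_k = a_k·p_{k-1} + p_{k-2}, q_k = a_k·q_{k-1} + q_{k-2} (p₋₁ = 1, q₋₁ = 0):
  k = 0: a₀ = 11; p₀/q₀ = 11/1; p₀² − 132·q₀² = 121 − 132 = -11.
  k = 1: m = 11, d = 11, a = ⌊(11 + 11)/11⌋ = 2; p/q = (2·11 + 1)/(2·1 + 0) = 23/2; p² − 132·q² = 529 − 528 = 1.
  The first convergent with p² − 132·q² = 1 gives the fundamental solution (x₁, y₁) = (23, 2).
Step 2: Apply the recurrence (x_{n+1}, y_{n+1}) = (x₁x_n + 132y₁y_n, x₁y_n + y₁x_n) repeatedly.
  From (x_1, y_1) = (23, 2): x_2 = 23·23 + 132·2·2 = 1057; y_2 = 23·2 + 2·23 = 92.
  From (x_2, y_2) = (1057, 92): x_3 = 23·1057 + 132·2·92 = 48599; y_3 = 23·92 + 2·1057 = 4230.
  From (x_3, y_3) = (48599, 4230): x_4 = 23·48599 + 132·2·4230 = 2234497; y_4 = 23·4230 + 2·48599 = 194488.
Step 3: Verify x_4² - 132·y_4² = 4992976843009 - 4992976843008 = 1 (should be 1). ✓

(x_1, y_1) = (23, 2); (x_4, y_4) = (2234497, 194488).


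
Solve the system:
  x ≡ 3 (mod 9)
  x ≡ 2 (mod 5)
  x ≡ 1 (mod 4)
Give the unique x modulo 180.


Moduli 9, 5, 4 are pairwise coprime; by CRT there is a unique solution modulo M = 9 · 5 · 4 = 180.
Solve pairwise, accumulating the modulus:
  Start with x ≡ 3 (mod 9).
  Combine with x ≡ 2 (mod 5): since gcd(9, 5) = 1, we get a unique residue mod 45.
    Write x = 3 + 9·t and substitute into x ≡ 2 (mod 5): 9·t ≡ 2 − 3 = -1 (mod 5).
    Reduce coefficients mod 5: 4·t ≡ 4 (mod 5).
    The inverse of 4 mod 5 is 4 (since 4·4 = 16 = 3·5 + 1), so t ≡ 4·4 = 16 ≡ 1 (mod 5).
    Then x = 3 + 9·1 = 12, valid modulo lcm(9, 5) = 45: x ≡ 12 (mod 45).
  Combine with x ≡ 1 (mod 4): since gcd(45, 4) = 1, we get a unique residue mod 180.
    Write x = 12 + 45·t and substitute into x ≡ 1 (mod 4): 45·t ≡ 1 − 12 = -11 (mod 4).
    Reduce coefficients mod 4: 1·t ≡ 1 (mod 4).
    So t ≡ 1 (mod 4).
    Then x = 12 + 45·1 = 57, valid modulo lcm(45, 4) = 180: x ≡ 57 (mod 180).
Verify: 57 mod 9 = 3 ✓, 57 mod 5 = 2 ✓, 57 mod 4 = 1 ✓.

x ≡ 57 (mod 180).


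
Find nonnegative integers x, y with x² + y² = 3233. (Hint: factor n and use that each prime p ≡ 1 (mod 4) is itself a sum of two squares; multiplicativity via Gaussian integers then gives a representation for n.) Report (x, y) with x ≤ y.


Step 1: Factor n = 3233 = 53 · 61.
Step 2: Check the mod-4 condition on each prime factor: 53 ≡ 1 (mod 4), exponent 1; 61 ≡ 1 (mod 4), exponent 1.
All primes ≡ 3 (mod 4) appear to even exponent (or don't appear), so by the two-squares theorem n IS expressible as a sum of two squares.
Step 3: Build a representation. Here n = 53 · 61 is a product of primes ≡ 1 (mod 4). Each prime p ≡ 1 (mod 4) is itself a sum of two squares; find a² by testing p − a² for a perfect square:
  53: 53 − 1² = 52, 53 − 2² = 49 = 7² ⇒ 53 = 2² + 7².
  61: 61 − 1² = 60, 61 − 2² = 57, 61 − 3² = 52, 61 − 4² = 45, 61 − 5² = 36 = 6² ⇒ 61 = 5² + 6².
  Combine using the Brahmagupta–Fibonacci identity (a² + b²)(c² + d²) = (ac − bd)² + (ad + bc)² = (ac + bd)² + (ad − bc)²:
  53 · 61 = 3233: from (2² + 7²)(5² + 6²), take (2·5 − 7·6, 2·6 + 7·5) = (10 − 42, 12 + 35) = (-32, 47); dropping signs (only squares matter) gives (32, 47); check 32² + 47² = 1024 + 2209 = 3233 ✓.
Step 4: Order so x ≤ y and verify: 32² + 47² = 1024 + 2209 = 3233 = n. ✓

n = 3233 = 32² + 47² (one valid representation with x ≤ y).


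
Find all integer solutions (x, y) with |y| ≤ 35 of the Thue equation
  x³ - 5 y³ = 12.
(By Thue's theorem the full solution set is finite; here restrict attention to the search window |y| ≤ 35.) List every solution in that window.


The equation is x³ - 5y³ = 12. For fixed y, x³ = 5·y³ + 12, so a solution requires the RHS to be a perfect cube.
Strategy: iterate y from -35 to 35, compute RHS = 5·y³ + 12, and check whether it is a (positive or negative) perfect cube.
Check small values of y:
  y = 0: RHS = 12 is not a perfect cube.
  y = 1: RHS = 17 is not a perfect cube.
  y = -1: RHS = 7 is not a perfect cube.
  y = 2: RHS = 52 is not a perfect cube.
  y = -2: RHS = -28 is not a perfect cube.
  y = 3: RHS = 147 is not a perfect cube.
  y = -3: RHS = -123 is not a perfect cube.
Continuing the search up to |y| = 35 finds no solutions either.
No (x, y) in the scanned range satisfies the equation.

No integer solutions with |y| ≤ 35.


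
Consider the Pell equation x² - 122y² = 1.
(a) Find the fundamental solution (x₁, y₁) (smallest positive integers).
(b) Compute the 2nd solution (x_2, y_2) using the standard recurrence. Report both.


Step 1: Find the fundamental solution (x₁, y₁) of x² - 122y² = 1.
  Expand √122 as a continued fraction. a₀ = ⌊√122⌋ = 11; iterate m_{k+1} = d_k·a_k − m_k, d_{k+1} = (122 − m_{k+1}²)/d_k, a_{k+1} = ⌊(a₀ + m_{k+1})/d_{k+1}⌋ (starting m₀ = 0, d₀ = 1), with convergents p_k = a_k·p_{k-1} + p_{k-2}, q_k = a_k·q_{k-1} + q_{k-2} (p₋₁ = 1, q₋₁ = 0):
  k = 0: a₀ = 11; p₀/q₀ = 11/1; p₀² − 122·q₀² = 121 − 122 = -1.
  k = 1: m = 11, d = 1, a = ⌊(11 + 11)/1⌋ = 22; p/q = (22·11 + 1)/(22·1 + 0) = 243/22; p² − 122·q² = 59049 − 59048 = 1.
  The first convergent with p² − 122·q² = 1 gives the fundamental solution (x₁, y₁) = (243, 22).
Step 2: Apply the recurrence (x_{n+1}, y_{n+1}) = (x₁x_n + 122y₁y_n, x₁y_n + y₁x_n) repeatedly.
  From (x_1, y_1) = (243, 22): x_2 = 243·243 + 122·22·22 = 118097; y_2 = 243·22 + 22·243 = 10692.
Step 3: Verify x_2² - 122·y_2² = 13946901409 - 13946901408 = 1 (should be 1). ✓

(x_1, y_1) = (243, 22); (x_2, y_2) = (118097, 10692).


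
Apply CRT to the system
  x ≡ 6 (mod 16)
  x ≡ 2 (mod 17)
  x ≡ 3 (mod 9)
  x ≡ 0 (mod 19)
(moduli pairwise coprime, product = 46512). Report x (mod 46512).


Product of moduli M = 16 · 17 · 9 · 19 = 46512.
Merge one congruence at a time:
  Start: x ≡ 6 (mod 16).
  Combine with x ≡ 2 (mod 17); new modulus lcm = 272.
    Write x = 6 + 16·t and substitute into x ≡ 2 (mod 17): 16·t ≡ 2 − 6 = -4 (mod 17).
    Reduce coefficients mod 17: 16·t ≡ 13 (mod 17).
    The inverse of 16 mod 17 is 16 (since 16·16 = 256 = 15·17 + 1), so t ≡ 16·13 = 208 ≡ 4 (mod 17).
    Then x = 6 + 16·4 = 70, valid modulo lcm(16, 17) = 272: x ≡ 70 (mod 272).
  Combine with x ≡ 3 (mod 9); new modulus lcm = 2448.
    Write x = 70 + 272·t and substitute into x ≡ 3 (mod 9): 272·t ≡ 3 − 70 = -67 (mod 9).
    Reduce coefficients mod 9: 2·t ≡ 5 (mod 9).
    The inverse of 2 mod 9 is 5 (since 2·5 = 10 = 1·9 + 1), so t ≡ 5·5 = 25 ≡ 7 (mod 9).
    Then x = 70 + 272·7 = 1974, valid modulo lcm(272, 9) = 2448: x ≡ 1974 (mod 2448).
  Combine with x ≡ 0 (mod 19); new modulus lcm = 46512.
    Write x = 1974 + 2448·t and substitute into x ≡ 0 (mod 19): 2448·t ≡ 0 − 1974 = -1974 (mod 19).
    Reduce coefficients mod 19: 16·t ≡ 2 (mod 19).
    The inverse of 16 mod 19 is 6 (since 16·6 = 96 = 5·19 + 1), so t ≡ 6·2 = 12 ≡ 12 (mod 19).
    Then x = 1974 + 2448·12 = 31350, valid modulo lcm(2448, 19) = 46512: x ≡ 31350 (mod 46512).
Verify against each original: 31350 mod 16 = 6, 31350 mod 17 = 2, 31350 mod 9 = 3, 31350 mod 19 = 0.

x ≡ 31350 (mod 46512).


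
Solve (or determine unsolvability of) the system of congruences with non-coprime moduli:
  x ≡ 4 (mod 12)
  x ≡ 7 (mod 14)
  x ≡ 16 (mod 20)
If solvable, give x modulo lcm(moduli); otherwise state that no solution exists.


Moduli 12, 14, 20 are not pairwise coprime, so CRT works modulo lcm(m_i) when all pairwise compatibility conditions hold.
Pairwise compatibility: gcd(m_i, m_j) must divide a_i - a_j for every pair.
Merge one congruence at a time:
  Start: x ≡ 4 (mod 12).
  Combine with x ≡ 7 (mod 14): gcd(12, 14) = 2, and 7 - 4 = 3 is NOT divisible by 2.
    ⇒ system is inconsistent (no integer solution).

No solution (the system is inconsistent).


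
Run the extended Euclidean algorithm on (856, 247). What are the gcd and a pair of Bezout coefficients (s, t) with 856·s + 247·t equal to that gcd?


Euclidean algorithm on (856, 247) — divide until remainder is 0:
  856 = 3 · 247 + 115
  247 = 2 · 115 + 17
  115 = 6 · 17 + 13
  17 = 1 · 13 + 4
  13 = 3 · 4 + 1
  4 = 4 · 1 + 0
gcd(856, 247) = 1.
Track Bezout coefficients alongside the remainders: start with r₀ = 856 = a·1 + b·0 (s = 1, t = 0) and r₁ = 247 = a·0 + b·1 (s = 0, t = 1); each new remainder r_{k+1} = r_{k-1} − q_k·r_k inherits s_{k+1} = s_{k-1} − q_k·s_k, t_{k+1} = t_{k-1} − q_k·t_k, so r_k = a·s_k + b·t_k at every step:
  q = 3: r = 115, s = 1 − 3·0 = 1, t = 0 − 3·1 = -3  (check: 856·1 + 247·(-3) = 115)
  q = 2: r = 17, s = 0 − 2·1 = -2, t = 1 − 2·(-3) = 7  (check: 856·(-2) + 247·7 = 17)
  q = 6: r = 13, s = 1 − 6·(-2) = 13, t = -3 − 6·7 = -45  (check: 856·13 + 247·(-45) = 13)
  q = 1: r = 4, s = -2 − 1·13 = -15, t = 7 − 1·(-45) = 52  (check: 856·(-15) + 247·52 = 4)
  q = 3: r = 1, s = 13 − 3·(-15) = 58, t = -45 − 3·52 = -201  (check: 856·58 + 247·(-201) = 1)
The row with r = 1 (the gcd) gives the Bezout coefficients s = 58, t = -201.
Result: 856 · (58) + 247 · (-201) = 1.

gcd(856, 247) = 1; s = 58, t = -201 (check: 856·58 + 247·(-201) = 1).


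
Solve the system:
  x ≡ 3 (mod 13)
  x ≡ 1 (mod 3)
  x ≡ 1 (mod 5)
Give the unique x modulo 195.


Moduli 13, 3, 5 are pairwise coprime; by CRT there is a unique solution modulo M = 13 · 3 · 5 = 195.
Solve pairwise, accumulating the modulus:
  Start with x ≡ 3 (mod 13).
  Combine with x ≡ 1 (mod 3): since gcd(13, 3) = 1, we get a unique residue mod 39.
    Write x = 3 + 13·t and substitute into x ≡ 1 (mod 3): 13·t ≡ 1 − 3 = -2 (mod 3).
    Reduce coefficients mod 3: 1·t ≡ 1 (mod 3).
    So t ≡ 1 (mod 3).
    Then x = 3 + 13·1 = 16, valid modulo lcm(13, 3) = 39: x ≡ 16 (mod 39).
  Combine with x ≡ 1 (mod 5): since gcd(39, 5) = 1, we get a unique residue mod 195.
    Write x = 16 + 39·t and substitute into x ≡ 1 (mod 5): 39·t ≡ 1 − 16 = -15 (mod 5).
    Reduce coefficients mod 5: 4·t ≡ 0 (mod 5).
    The inverse of 4 mod 5 is 4 (since 4·4 = 16 = 3·5 + 1), so t ≡ 4·0 = 0 ≡ 0 (mod 5).
    Then x = 16 + 39·0 = 16, valid modulo lcm(39, 5) = 195: x ≡ 16 (mod 195).
Verify: 16 mod 13 = 3 ✓, 16 mod 3 = 1 ✓, 16 mod 5 = 1 ✓.

x ≡ 16 (mod 195).


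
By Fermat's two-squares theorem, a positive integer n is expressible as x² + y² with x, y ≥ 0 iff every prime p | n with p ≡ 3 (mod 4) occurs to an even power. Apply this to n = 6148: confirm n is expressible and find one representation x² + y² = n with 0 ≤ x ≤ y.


Step 1: Factor n = 6148 = 2^2 · 29 · 53.
Step 2: Check the mod-4 condition on each prime factor: 2 = 2 (special); 29 ≡ 1 (mod 4), exponent 1; 53 ≡ 1 (mod 4), exponent 1.
All primes ≡ 3 (mod 4) appear to even exponent (or don't appear), so by the two-squares theorem n IS expressible as a sum of two squares.
Step 3: Build a representation. Group n = k² · m with k = 2 and m = 29 · 53 = 1537 (a product of primes ≡ 1 (mod 4)); a representation of m scales to one of n via (k·x)² + (k·y)² = k²(x² + y²). Each prime p ≡ 1 (mod 4) is itself a sum of two squares; find a² by testing p − a² for a perfect square:
  29: 29 − 1² = 28, 29 − 2² = 25 = 5² ⇒ 29 = 2² + 5².
  53: 53 − 1² = 52, 53 − 2² = 49 = 7² ⇒ 53 = 2² + 7².
  Combine using the Brahmagupta–Fibonacci identity (a² + b²)(c² + d²) = (ac − bd)² + (ad + bc)² = (ac + bd)² + (ad − bc)²:
  29 · 53 = 1537: from (2² + 5²)(2² + 7²), take (2·2 − 5·7, 2·7 + 5·2) = (4 − 35, 14 + 10) = (-31, 24); dropping signs (only squares matter) gives (31, 24); check 31² + 24² = 961 + 576 = 1537 ✓.
  Scale by k = 2: (2·31, 2·24) = (62, 48).
Step 4: Order so x ≤ y and verify: 48² + 62² = 2304 + 3844 = 6148 = n. ✓

n = 6148 = 48² + 62² (one valid representation with x ≤ y).


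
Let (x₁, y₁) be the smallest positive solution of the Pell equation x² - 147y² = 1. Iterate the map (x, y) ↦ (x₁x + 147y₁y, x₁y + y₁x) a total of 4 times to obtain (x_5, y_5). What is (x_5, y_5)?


Step 1: Find the fundamental solution (x₁, y₁) of x² - 147y² = 1.
  Expand √147 as a continued fraction. a₀ = ⌊√147⌋ = 12; iterate m_{k+1} = d_k·a_k − m_k, d_{k+1} = (147 − m_{k+1}²)/d_k, a_{k+1} = ⌊(a₀ + m_{k+1})/d_{k+1}⌋ (starting m₀ = 0, d₀ = 1), with convergents p_k = a_k·p_{k-1} + p_{k-2}, q_k = a_k·q_{k-1} + q_{k-2} (p₋₁ = 1, q₋₁ = 0):
  k = 0: a₀ = 12; p₀/q₀ = 12/1; p₀² − 147·q₀² = 144 − 147 = -3.
  k = 1: m = 12, d = 3, a = ⌊(12 + 12)/3⌋ = 8; p/q = (8·12 + 1)/(8·1 + 0) = 97/8; p² − 147·q² = 9409 − 9408 = 1.
  The first convergent with p² − 147·q² = 1 gives the fundamental solution (x₁, y₁) = (97, 8).
Step 2: Apply the recurrence (x_{n+1}, y_{n+1}) = (x₁x_n + 147y₁y_n, x₁y_n + y₁x_n) repeatedly.
  From (x_1, y_1) = (97, 8): x_2 = 97·97 + 147·8·8 = 18817; y_2 = 97·8 + 8·97 = 1552.
  From (x_2, y_2) = (18817, 1552): x_3 = 97·18817 + 147·8·1552 = 3650401; y_3 = 97·1552 + 8·18817 = 301080.
  From (x_3, y_3) = (3650401, 301080): x_4 = 97·3650401 + 147·8·301080 = 708158977; y_4 = 97·301080 + 8·3650401 = 58407968.
  From (x_4, y_4) = (708158977, 58407968): x_5 = 97·708158977 + 147·8·58407968 = 137379191137; y_5 = 97·58407968 + 8·708158977 = 11330844712.
Step 3: Verify x_5² - 147·y_5² = 18873042157456379352769 - 18873042157456379352768 = 1 (should be 1). ✓

(x_1, y_1) = (97, 8); (x_5, y_5) = (137379191137, 11330844712).


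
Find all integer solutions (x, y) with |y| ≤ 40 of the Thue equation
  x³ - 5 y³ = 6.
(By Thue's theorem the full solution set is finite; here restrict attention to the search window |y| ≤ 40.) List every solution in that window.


The equation is x³ - 5y³ = 6. For fixed y, x³ = 5·y³ + 6, so a solution requires the RHS to be a perfect cube.
Strategy: iterate y from -40 to 40, compute RHS = 5·y³ + 6, and check whether it is a (positive or negative) perfect cube.
Check small values of y:
  y = 0: RHS = 6 is not a perfect cube.
  y = 1: RHS = 11 is not a perfect cube.
  y = -1: RHS = 1 = (1)³ ⇒ x = 1 works.
  y = 2: RHS = 46 is not a perfect cube.
  y = -2: RHS = -34 is not a perfect cube.
  y = 3: RHS = 141 is not a perfect cube.
  y = -3: RHS = -129 is not a perfect cube.
Continuing the search up to |y| = 40 finds no further solutions beyond those listed.
Collected solutions: (1, -1).

Solutions (with |y| ≤ 40): (1, -1).


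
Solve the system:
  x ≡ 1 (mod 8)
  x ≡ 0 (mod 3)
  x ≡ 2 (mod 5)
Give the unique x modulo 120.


Moduli 8, 3, 5 are pairwise coprime; by CRT there is a unique solution modulo M = 8 · 3 · 5 = 120.
Solve pairwise, accumulating the modulus:
  Start with x ≡ 1 (mod 8).
  Combine with x ≡ 0 (mod 3): since gcd(8, 3) = 1, we get a unique residue mod 24.
    Write x = 1 + 8·t and substitute into x ≡ 0 (mod 3): 8·t ≡ 0 − 1 = -1 (mod 3).
    Reduce coefficients mod 3: 2·t ≡ 2 (mod 3).
    The inverse of 2 mod 3 is 2 (since 2·2 = 4 = 1·3 + 1), so t ≡ 2·2 = 4 ≡ 1 (mod 3).
    Then x = 1 + 8·1 = 9, valid modulo lcm(8, 3) = 24: x ≡ 9 (mod 24).
  Combine with x ≡ 2 (mod 5): since gcd(24, 5) = 1, we get a unique residue mod 120.
    Write x = 9 + 24·t and substitute into x ≡ 2 (mod 5): 24·t ≡ 2 − 9 = -7 (mod 5).
    Reduce coefficients mod 5: 4·t ≡ 3 (mod 5).
    The inverse of 4 mod 5 is 4 (since 4·4 = 16 = 3·5 + 1), so t ≡ 4·3 = 12 ≡ 2 (mod 5).
    Then x = 9 + 24·2 = 57, valid modulo lcm(24, 5) = 120: x ≡ 57 (mod 120).
Verify: 57 mod 8 = 1 ✓, 57 mod 3 = 0 ✓, 57 mod 5 = 2 ✓.

x ≡ 57 (mod 120).


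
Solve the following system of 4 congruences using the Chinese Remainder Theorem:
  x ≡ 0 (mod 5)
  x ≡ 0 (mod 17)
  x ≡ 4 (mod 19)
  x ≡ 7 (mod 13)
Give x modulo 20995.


Product of moduli M = 5 · 17 · 19 · 13 = 20995.
Merge one congruence at a time:
  Start: x ≡ 0 (mod 5).
  Combine with x ≡ 0 (mod 17); new modulus lcm = 85.
    Write x = 0 + 5·t and substitute into x ≡ 0 (mod 17): 5·t ≡ 0 − 0 = 0 (mod 17).
    The inverse of 5 mod 17 is 7 (since 5·7 = 35 = 2·17 + 1), so t ≡ 7·0 = 0 ≡ 0 (mod 17).
    Then x = 0 + 5·0 = 0, valid modulo lcm(5, 17) = 85: x ≡ 0 (mod 85).
  Combine with x ≡ 4 (mod 19); new modulus lcm = 1615.
    Write x = 0 + 85·t and substitute into x ≡ 4 (mod 19): 85·t ≡ 4 − 0 = 4 (mod 19).
    Reduce coefficients mod 19: 9·t ≡ 4 (mod 19).
    The inverse of 9 mod 19 is 17 (since 9·17 = 153 = 8·19 + 1), so t ≡ 17·4 = 68 ≡ 11 (mod 19).
    Then x = 0 + 85·11 = 935, valid modulo lcm(85, 19) = 1615: x ≡ 935 (mod 1615).
  Combine with x ≡ 7 (mod 13); new modulus lcm = 20995.
    Write x = 935 + 1615·t and substitute into x ≡ 7 (mod 13): 1615·t ≡ 7 − 935 = -928 (mod 13).
    Reduce coefficients mod 13: 3·t ≡ 8 (mod 13).
    The inverse of 3 mod 13 is 9 (since 3·9 = 27 = 2·13 + 1), so t ≡ 9·8 = 72 ≡ 7 (mod 13).
    Then x = 935 + 1615·7 = 12240, valid modulo lcm(1615, 13) = 20995: x ≡ 12240 (mod 20995).
Verify against each original: 12240 mod 5 = 0, 12240 mod 17 = 0, 12240 mod 19 = 4, 12240 mod 13 = 7.

x ≡ 12240 (mod 20995).


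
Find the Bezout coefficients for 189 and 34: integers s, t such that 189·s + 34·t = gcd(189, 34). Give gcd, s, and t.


Euclidean algorithm on (189, 34) — divide until remainder is 0:
  189 = 5 · 34 + 19
  34 = 1 · 19 + 15
  19 = 1 · 15 + 4
  15 = 3 · 4 + 3
  4 = 1 · 3 + 1
  3 = 3 · 1 + 0
gcd(189, 34) = 1.
Track Bezout coefficients alongside the remainders: start with r₀ = 189 = a·1 + b·0 (s = 1, t = 0) and r₁ = 34 = a·0 + b·1 (s = 0, t = 1); each new remainder r_{k+1} = r_{k-1} − q_k·r_k inherits s_{k+1} = s_{k-1} − q_k·s_k, t_{k+1} = t_{k-1} − q_k·t_k, so r_k = a·s_k + b·t_k at every step:
  q = 5: r = 19, s = 1 − 5·0 = 1, t = 0 − 5·1 = -5  (check: 189·1 + 34·(-5) = 19)
  q = 1: r = 15, s = 0 − 1·1 = -1, t = 1 − 1·(-5) = 6  (check: 189·(-1) + 34·6 = 15)
  q = 1: r = 4, s = 1 − 1·(-1) = 2, t = -5 − 1·6 = -11  (check: 189·2 + 34·(-11) = 4)
  q = 3: r = 3, s = -1 − 3·2 = -7, t = 6 − 3·(-11) = 39  (check: 189·(-7) + 34·39 = 3)
  q = 1: r = 1, s = 2 − 1·(-7) = 9, t = -11 − 1·39 = -50  (check: 189·9 + 34·(-50) = 1)
The row with r = 1 (the gcd) gives the Bezout coefficients s = 9, t = -50.
Result: 189 · (9) + 34 · (-50) = 1.

gcd(189, 34) = 1; s = 9, t = -50 (check: 189·9 + 34·(-50) = 1).


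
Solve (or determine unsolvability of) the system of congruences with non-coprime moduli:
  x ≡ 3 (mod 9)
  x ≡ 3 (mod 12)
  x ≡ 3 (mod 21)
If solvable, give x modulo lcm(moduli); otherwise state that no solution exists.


Moduli 9, 12, 21 are not pairwise coprime, so CRT works modulo lcm(m_i) when all pairwise compatibility conditions hold.
Pairwise compatibility: gcd(m_i, m_j) must divide a_i - a_j for every pair.
Merge one congruence at a time:
  Start: x ≡ 3 (mod 9).
  Combine with x ≡ 3 (mod 12): gcd(9, 12) = 3; 3 - 3 = 0, which IS divisible by 3, so compatible.
    Write x = 3 + 9·t and substitute into x ≡ 3 (mod 12): 9·t ≡ 3 − 3 = 0 (mod 12).
    Divide the congruence (and modulus) by g = 3: 3·t ≡ 0 (mod 4).
    The inverse of 3 mod 4 is 3 (since 3·3 = 9 = 2·4 + 1), so t ≡ 3·0 = 0 ≡ 0 (mod 4).
    Then x = 3 + 9·0 = 3, valid modulo lcm(9, 12) = 36: x ≡ 3 (mod 36).
  Combine with x ≡ 3 (mod 21): gcd(36, 21) = 3; 3 - 3 = 0, which IS divisible by 3, so compatible.
    Write x = 3 + 36·t and substitute into x ≡ 3 (mod 21): 36·t ≡ 3 − 3 = 0 (mod 21).
    Divide the congruence (and modulus) by g = 3: 12·t ≡ 0 (mod 7).
    Reduce coefficients mod 7: 5·t ≡ 0 (mod 7).
    The inverse of 5 mod 7 is 3 (since 5·3 = 15 = 2·7 + 1), so t ≡ 3·0 = 0 ≡ 0 (mod 7).
    Then x = 3 + 36·0 = 3, valid modulo lcm(36, 21) = 252: x ≡ 3 (mod 252).
Verify: 3 mod 9 = 3, 3 mod 12 = 3, 3 mod 21 = 3.

x ≡ 3 (mod 252).


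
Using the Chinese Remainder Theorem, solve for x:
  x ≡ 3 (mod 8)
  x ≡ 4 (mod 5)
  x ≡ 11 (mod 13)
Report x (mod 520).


Moduli 8, 5, 13 are pairwise coprime; by CRT there is a unique solution modulo M = 8 · 5 · 13 = 520.
Solve pairwise, accumulating the modulus:
  Start with x ≡ 3 (mod 8).
  Combine with x ≡ 4 (mod 5): since gcd(8, 5) = 1, we get a unique residue mod 40.
    Write x = 3 + 8·t and substitute into x ≡ 4 (mod 5): 8·t ≡ 4 − 3 = 1 (mod 5).
    Reduce coefficients mod 5: 3·t ≡ 1 (mod 5).
    The inverse of 3 mod 5 is 2 (since 3·2 = 6 = 1·5 + 1), so t ≡ 2·1 = 2 ≡ 2 (mod 5).
    Then x = 3 + 8·2 = 19, valid modulo lcm(8, 5) = 40: x ≡ 19 (mod 40).
  Combine with x ≡ 11 (mod 13): since gcd(40, 13) = 1, we get a unique residue mod 520.
    Write x = 19 + 40·t and substitute into x ≡ 11 (mod 13): 40·t ≡ 11 − 19 = -8 (mod 13).
    Reduce coefficients mod 13: 1·t ≡ 5 (mod 13).
    So t ≡ 5 (mod 13).
    Then x = 19 + 40·5 = 219, valid modulo lcm(40, 13) = 520: x ≡ 219 (mod 520).
Verify: 219 mod 8 = 3 ✓, 219 mod 5 = 4 ✓, 219 mod 13 = 11 ✓.

x ≡ 219 (mod 520).


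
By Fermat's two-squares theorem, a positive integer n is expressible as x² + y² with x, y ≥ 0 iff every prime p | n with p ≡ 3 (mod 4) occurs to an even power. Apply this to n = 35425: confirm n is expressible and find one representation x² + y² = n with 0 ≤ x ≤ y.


Step 1: Factor n = 35425 = 5^2 · 13 · 109.
Step 2: Check the mod-4 condition on each prime factor: 5 ≡ 1 (mod 4), exponent 2; 13 ≡ 1 (mod 4), exponent 1; 109 ≡ 1 (mod 4), exponent 1.
All primes ≡ 3 (mod 4) appear to even exponent (or don't appear), so by the two-squares theorem n IS expressible as a sum of two squares.
Step 3: Build a representation. Group n = k² · m with k = 5 and m = 13 · 109 = 1417 (a product of primes ≡ 1 (mod 4)); a representation of m scales to one of n via (k·x)² + (k·y)² = k²(x² + y²). Each prime p ≡ 1 (mod 4) is itself a sum of two squares; find a² by testing p − a² for a perfect square:
  13: 13 − 1² = 12, 13 − 2² = 9 = 3² ⇒ 13 = 2² + 3².
  109: 109 − 1² = 108, 109 − 2² = 105, 109 − 3² = 100 = 10² ⇒ 109 = 3² + 10².
  Combine using the Brahmagupta–Fibonacci identity (a² + b²)(c² + d²) = (ac − bd)² + (ad + bc)² = (ac + bd)² + (ad − bc)²:
  13 · 109 = 1417: from (2² + 3²)(3² + 10²), take (2·3 − 3·10, 2·10 + 3·3) = (6 − 30, 20 + 9) = (-24, 29); dropping signs (only squares matter) gives (24, 29); check 24² + 29² = 576 + 841 = 1417 ✓.
  Scale by k = 5: (5·24, 5·29) = (120, 145).
Step 4: Order so x ≤ y and verify: 120² + 145² = 14400 + 21025 = 35425 = n. ✓

n = 35425 = 120² + 145² (one valid representation with x ≤ y).


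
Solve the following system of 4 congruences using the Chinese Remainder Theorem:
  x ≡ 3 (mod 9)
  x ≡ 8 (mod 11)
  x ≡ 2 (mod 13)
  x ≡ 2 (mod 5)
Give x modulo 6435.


Product of moduli M = 9 · 11 · 13 · 5 = 6435.
Merge one congruence at a time:
  Start: x ≡ 3 (mod 9).
  Combine with x ≡ 8 (mod 11); new modulus lcm = 99.
    Write x = 3 + 9·t and substitute into x ≡ 8 (mod 11): 9·t ≡ 8 − 3 = 5 (mod 11).
    The inverse of 9 mod 11 is 5 (since 9·5 = 45 = 4·11 + 1), so t ≡ 5·5 = 25 ≡ 3 (mod 11).
    Then x = 3 + 9·3 = 30, valid modulo lcm(9, 11) = 99: x ≡ 30 (mod 99).
  Combine with x ≡ 2 (mod 13); new modulus lcm = 1287.
    Write x = 30 + 99·t and substitute into x ≡ 2 (mod 13): 99·t ≡ 2 − 30 = -28 (mod 13).
    Reduce coefficients mod 13: 8·t ≡ 11 (mod 13).
    The inverse of 8 mod 13 is 5 (since 8·5 = 40 = 3·13 + 1), so t ≡ 5·11 = 55 ≡ 3 (mod 13).
    Then x = 30 + 99·3 = 327, valid modulo lcm(99, 13) = 1287: x ≡ 327 (mod 1287).
  Combine with x ≡ 2 (mod 5); new modulus lcm = 6435.
    Write x = 327 + 1287·t and substitute into x ≡ 2 (mod 5): 1287·t ≡ 2 − 327 = -325 (mod 5).
    Reduce coefficients mod 5: 2·t ≡ 0 (mod 5).
    The inverse of 2 mod 5 is 3 (since 2·3 = 6 = 1·5 + 1), so t ≡ 3·0 = 0 ≡ 0 (mod 5).
    Then x = 327 + 1287·0 = 327, valid modulo lcm(1287, 5) = 6435: x ≡ 327 (mod 6435).
Verify against each original: 327 mod 9 = 3, 327 mod 11 = 8, 327 mod 13 = 2, 327 mod 5 = 2.

x ≡ 327 (mod 6435).


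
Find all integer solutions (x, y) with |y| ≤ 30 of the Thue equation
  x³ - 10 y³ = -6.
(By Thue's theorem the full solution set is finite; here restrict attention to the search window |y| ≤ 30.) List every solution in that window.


The equation is x³ - 10y³ = -6. For fixed y, x³ = 10·y³ − 6, so a solution requires the RHS to be a perfect cube.
Strategy: iterate y from -30 to 30, compute RHS = 10·y³ − 6, and check whether it is a (positive or negative) perfect cube.
Check small values of y:
  y = 0: RHS = -6 is not a perfect cube.
  y = 1: RHS = 4 is not a perfect cube.
  y = -1: RHS = -16 is not a perfect cube.
  y = 2: RHS = 74 is not a perfect cube.
  y = -2: RHS = -86 is not a perfect cube.
  y = 3: RHS = 264 is not a perfect cube.
  y = -3: RHS = -276 is not a perfect cube.
Continuing the search up to |y| = 30 finds no solutions either.
No (x, y) in the scanned range satisfies the equation.

No integer solutions with |y| ≤ 30.


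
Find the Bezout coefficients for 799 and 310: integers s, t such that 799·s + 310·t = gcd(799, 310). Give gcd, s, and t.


Euclidean algorithm on (799, 310) — divide until remainder is 0:
  799 = 2 · 310 + 179
  310 = 1 · 179 + 131
  179 = 1 · 131 + 48
  131 = 2 · 48 + 35
  48 = 1 · 35 + 13
  35 = 2 · 13 + 9
  13 = 1 · 9 + 4
  9 = 2 · 4 + 1
  4 = 4 · 1 + 0
gcd(799, 310) = 1.
Track Bezout coefficients alongside the remainders: start with r₀ = 799 = a·1 + b·0 (s = 1, t = 0) and r₁ = 310 = a·0 + b·1 (s = 0, t = 1); each new remainder r_{k+1} = r_{k-1} − q_k·r_k inherits s_{k+1} = s_{k-1} − q_k·s_k, t_{k+1} = t_{k-1} − q_k·t_k, so r_k = a·s_k + b·t_k at every step:
  q = 2: r = 179, s = 1 − 2·0 = 1, t = 0 − 2·1 = -2  (check: 799·1 + 310·(-2) = 179)
  q = 1: r = 131, s = 0 − 1·1 = -1, t = 1 − 1·(-2) = 3  (check: 799·(-1) + 310·3 = 131)
  q = 1: r = 48, s = 1 − 1·(-1) = 2, t = -2 − 1·3 = -5  (check: 799·2 + 310·(-5) = 48)
  q = 2: r = 35, s = -1 − 2·2 = -5, t = 3 − 2·(-5) = 13  (check: 799·(-5) + 310·13 = 35)
  q = 1: r = 13, s = 2 − 1·(-5) = 7, t = -5 − 1·13 = -18  (check: 799·7 + 310·(-18) = 13)
  q = 2: r = 9, s = -5 − 2·7 = -19, t = 13 − 2·(-18) = 49  (check: 799·(-19) + 310·49 = 9)
  q = 1: r = 4, s = 7 − 1·(-19) = 26, t = -18 − 1·49 = -67  (check: 799·26 + 310·(-67) = 4)
  q = 2: r = 1, s = -19 − 2·26 = -71, t = 49 − 2·(-67) = 183  (check: 799·(-71) + 310·183 = 1)
The row with r = 1 (the gcd) gives the Bezout coefficients s = -71, t = 183.
Result: 799 · (-71) + 310 · (183) = 1.

gcd(799, 310) = 1; s = -71, t = 183 (check: 799·(-71) + 310·183 = 1).


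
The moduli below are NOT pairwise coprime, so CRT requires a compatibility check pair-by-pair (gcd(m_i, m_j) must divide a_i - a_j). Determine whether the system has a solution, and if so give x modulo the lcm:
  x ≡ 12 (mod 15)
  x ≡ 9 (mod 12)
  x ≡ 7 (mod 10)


Moduli 15, 12, 10 are not pairwise coprime, so CRT works modulo lcm(m_i) when all pairwise compatibility conditions hold.
Pairwise compatibility: gcd(m_i, m_j) must divide a_i - a_j for every pair.
Merge one congruence at a time:
  Start: x ≡ 12 (mod 15).
  Combine with x ≡ 9 (mod 12): gcd(15, 12) = 3; 9 - 12 = -3, which IS divisible by 3, so compatible.
    Write x = 12 + 15·t and substitute into x ≡ 9 (mod 12): 15·t ≡ 9 − 12 = -3 (mod 12).
    Divide the congruence (and modulus) by g = 3: 5·t ≡ -1 (mod 4).
    Reduce coefficients mod 4: 1·t ≡ 3 (mod 4).
    So t ≡ 3 (mod 4).
    Then x = 12 + 15·3 = 57, valid modulo lcm(15, 12) = 60: x ≡ 57 (mod 60).
  Combine with x ≡ 7 (mod 10): gcd(60, 10) = 10; 7 - 57 = -50, which IS divisible by 10, so compatible.
    Write x = 57 + 60·t and substitute into x ≡ 7 (mod 10): 60·t ≡ 7 − 57 = -50 (mod 10).
    Divide the congruence (and modulus) by g = 10: 6·t ≡ -5 (mod 1).
    Modulo 1 every t works; take t = 0.
    Then x = 57 + 60·0 = 57, valid modulo lcm(60, 10) = 60: x ≡ 57 (mod 60).
Verify: 57 mod 15 = 12, 57 mod 12 = 9, 57 mod 10 = 7.

x ≡ 57 (mod 60).


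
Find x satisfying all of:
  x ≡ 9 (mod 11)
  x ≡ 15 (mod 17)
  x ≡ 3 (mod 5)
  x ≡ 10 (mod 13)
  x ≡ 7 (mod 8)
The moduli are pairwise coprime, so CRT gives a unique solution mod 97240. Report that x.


Product of moduli M = 11 · 17 · 5 · 13 · 8 = 97240.
Merge one congruence at a time:
  Start: x ≡ 9 (mod 11).
  Combine with x ≡ 15 (mod 17); new modulus lcm = 187.
    Write x = 9 + 11·t and substitute into x ≡ 15 (mod 17): 11·t ≡ 15 − 9 = 6 (mod 17).
    The inverse of 11 mod 17 is 14 (since 11·14 = 154 = 9·17 + 1), so t ≡ 14·6 = 84 ≡ 16 (mod 17).
    Then x = 9 + 11·16 = 185, valid modulo lcm(11, 17) = 187: x ≡ 185 (mod 187).
  Combine with x ≡ 3 (mod 5); new modulus lcm = 935.
    Write x = 185 + 187·t and substitute into x ≡ 3 (mod 5): 187·t ≡ 3 − 185 = -182 (mod 5).
    Reduce coefficients mod 5: 2·t ≡ 3 (mod 5).
    The inverse of 2 mod 5 is 3 (since 2·3 = 6 = 1·5 + 1), so t ≡ 3·3 = 9 ≡ 4 (mod 5).
    Then x = 185 + 187·4 = 933, valid modulo lcm(187, 5) = 935: x ≡ 933 (mod 935).
  Combine with x ≡ 10 (mod 13); new modulus lcm = 12155.
    Write x = 933 + 935·t and substitute into x ≡ 10 (mod 13): 935·t ≡ 10 − 933 = -923 (mod 13).
    Reduce coefficients mod 13: 12·t ≡ 0 (mod 13).
    The inverse of 12 mod 13 is 12 (since 12·12 = 144 = 11·13 + 1), so t ≡ 12·0 = 0 ≡ 0 (mod 13).
    Then x = 933 + 935·0 = 933, valid modulo lcm(935, 13) = 12155: x ≡ 933 (mod 12155).
  Combine with x ≡ 7 (mod 8); new modulus lcm = 97240.
    Write x = 933 + 12155·t and substitute into x ≡ 7 (mod 8): 12155·t ≡ 7 − 933 = -926 (mod 8).
    Reduce coefficients mod 8: 3·t ≡ 2 (mod 8).
    The inverse of 3 mod 8 is 3 (since 3·3 = 9 = 1·8 + 1), so t ≡ 3·2 = 6 ≡ 6 (mod 8).
    Then x = 933 + 12155·6 = 73863, valid modulo lcm(12155, 8) = 97240: x ≡ 73863 (mod 97240).
Verify against each original: 73863 mod 11 = 9, 73863 mod 17 = 15, 73863 mod 5 = 3, 73863 mod 13 = 10, 73863 mod 8 = 7.

x ≡ 73863 (mod 97240).


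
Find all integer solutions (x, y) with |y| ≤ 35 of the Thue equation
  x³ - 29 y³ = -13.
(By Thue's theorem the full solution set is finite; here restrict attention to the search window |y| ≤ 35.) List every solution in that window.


The equation is x³ - 29y³ = -13. For fixed y, x³ = 29·y³ − 13, so a solution requires the RHS to be a perfect cube.
Strategy: iterate y from -35 to 35, compute RHS = 29·y³ − 13, and check whether it is a (positive or negative) perfect cube.
Check small values of y:
  y = 0: RHS = -13 is not a perfect cube.
  y = 1: RHS = 16 is not a perfect cube.
  y = -1: RHS = -42 is not a perfect cube.
  y = 2: RHS = 219 is not a perfect cube.
  y = -2: RHS = -245 is not a perfect cube.
  y = 3: RHS = 770 is not a perfect cube.
  y = -3: RHS = -796 is not a perfect cube.
Continuing the search up to |y| = 35 finds no solutions either.
No (x, y) in the scanned range satisfies the equation.

No integer solutions with |y| ≤ 35.


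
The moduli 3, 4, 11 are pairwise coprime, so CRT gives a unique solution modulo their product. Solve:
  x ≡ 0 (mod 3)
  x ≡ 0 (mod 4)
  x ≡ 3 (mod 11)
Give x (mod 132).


Moduli 3, 4, 11 are pairwise coprime; by CRT there is a unique solution modulo M = 3 · 4 · 11 = 132.
Solve pairwise, accumulating the modulus:
  Start with x ≡ 0 (mod 3).
  Combine with x ≡ 0 (mod 4): since gcd(3, 4) = 1, we get a unique residue mod 12.
    Write x = 0 + 3·t and substitute into x ≡ 0 (mod 4): 3·t ≡ 0 − 0 = 0 (mod 4).
    The inverse of 3 mod 4 is 3 (since 3·3 = 9 = 2·4 + 1), so t ≡ 3·0 = 0 ≡ 0 (mod 4).
    Then x = 0 + 3·0 = 0, valid modulo lcm(3, 4) = 12: x ≡ 0 (mod 12).
  Combine with x ≡ 3 (mod 11): since gcd(12, 11) = 1, we get a unique residue mod 132.
    Write x = 0 + 12·t and substitute into x ≡ 3 (mod 11): 12·t ≡ 3 − 0 = 3 (mod 11).
    Reduce coefficients mod 11: 1·t ≡ 3 (mod 11).
    So t ≡ 3 (mod 11).
    Then x = 0 + 12·3 = 36, valid modulo lcm(12, 11) = 132: x ≡ 36 (mod 132).
Verify: 36 mod 3 = 0 ✓, 36 mod 4 = 0 ✓, 36 mod 11 = 3 ✓.

x ≡ 36 (mod 132).


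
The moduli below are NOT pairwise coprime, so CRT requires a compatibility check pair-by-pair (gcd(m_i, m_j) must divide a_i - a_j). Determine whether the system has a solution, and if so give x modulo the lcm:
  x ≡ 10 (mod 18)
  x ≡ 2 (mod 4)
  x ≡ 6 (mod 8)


Moduli 18, 4, 8 are not pairwise coprime, so CRT works modulo lcm(m_i) when all pairwise compatibility conditions hold.
Pairwise compatibility: gcd(m_i, m_j) must divide a_i - a_j for every pair.
Merge one congruence at a time:
  Start: x ≡ 10 (mod 18).
  Combine with x ≡ 2 (mod 4): gcd(18, 4) = 2; 2 - 10 = -8, which IS divisible by 2, so compatible.
    Write x = 10 + 18·t and substitute into x ≡ 2 (mod 4): 18·t ≡ 2 − 10 = -8 (mod 4).
    Divide the congruence (and modulus) by g = 2: 9·t ≡ -4 (mod 2).
    Reduce coefficients mod 2: 1·t ≡ 0 (mod 2).
    So t ≡ 0 (mod 2).
    Then x = 10 + 18·0 = 10, valid modulo lcm(18, 4) = 36: x ≡ 10 (mod 36).
  Combine with x ≡ 6 (mod 8): gcd(36, 8) = 4; 6 - 10 = -4, which IS divisible by 4, so compatible.
    Write x = 10 + 36·t and substitute into x ≡ 6 (mod 8): 36·t ≡ 6 − 10 = -4 (mod 8).
    Divide the congruence (and modulus) by g = 4: 9·t ≡ -1 (mod 2).
    Reduce coefficients mod 2: 1·t ≡ 1 (mod 2).
    So t ≡ 1 (mod 2).
    Then x = 10 + 36·1 = 46, valid modulo lcm(36, 8) = 72: x ≡ 46 (mod 72).
Verify: 46 mod 18 = 10, 46 mod 4 = 2, 46 mod 8 = 6.

x ≡ 46 (mod 72).


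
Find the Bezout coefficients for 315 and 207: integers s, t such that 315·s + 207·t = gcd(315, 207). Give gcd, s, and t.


Euclidean algorithm on (315, 207) — divide until remainder is 0:
  315 = 1 · 207 + 108
  207 = 1 · 108 + 99
  108 = 1 · 99 + 9
  99 = 11 · 9 + 0
gcd(315, 207) = 9.
Track Bezout coefficients alongside the remainders: start with r₀ = 315 = a·1 + b·0 (s = 1, t = 0) and r₁ = 207 = a·0 + b·1 (s = 0, t = 1); each new remainder r_{k+1} = r_{k-1} − q_k·r_k inherits s_{k+1} = s_{k-1} − q_k·s_k, t_{k+1} = t_{k-1} − q_k·t_k, so r_k = a·s_k + b·t_k at every step:
  q = 1: r = 108, s = 1 − 1·0 = 1, t = 0 − 1·1 = -1  (check: 315·1 + 207·(-1) = 108)
  q = 1: r = 99, s = 0 − 1·1 = -1, t = 1 − 1·(-1) = 2  (check: 315·(-1) + 207·2 = 99)
  q = 1: r = 9, s = 1 − 1·(-1) = 2, t = -1 − 1·2 = -3  (check: 315·2 + 207·(-3) = 9)
The row with r = 9 (the gcd) gives the Bezout coefficients s = 2, t = -3.
Result: 315 · (2) + 207 · (-3) = 9.

gcd(315, 207) = 9; s = 2, t = -3 (check: 315·2 + 207·(-3) = 9).


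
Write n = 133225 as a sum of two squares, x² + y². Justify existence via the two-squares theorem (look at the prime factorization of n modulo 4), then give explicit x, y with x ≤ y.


Step 1: Factor n = 133225 = 5^2 · 73^2.
Step 2: Check the mod-4 condition on each prime factor: 5 ≡ 1 (mod 4), exponent 2; 73 ≡ 1 (mod 4), exponent 2.
All primes ≡ 3 (mod 4) appear to even exponent (or don't appear), so by the two-squares theorem n IS expressible as a sum of two squares.
Step 3: Build a representation. Group n = k² · m with k = 5 and m = 73 · 73 = 5329 (a product of primes ≡ 1 (mod 4)); a representation of m scales to one of n via (k·x)² + (k·y)² = k²(x² + y²). Each prime p ≡ 1 (mod 4) is itself a sum of two squares; find a² by testing p − a² for a perfect square:
  73: 73 − 1² = 72, 73 − 2² = 69, 73 − 3² = 64 = 8² ⇒ 73 = 3² + 8².
  Combine using the Brahmagupta–Fibonacci identity (a² + b²)(c² + d²) = (ac − bd)² + (ad + bc)² = (ac + bd)² + (ad − bc)²:
  73 · 73 = 5329: from (3² + 8²)(3² + 8²), take (3·3 − 8·8, 3·8 + 8·3) = (9 − 64, 24 + 24) = (-55, 48); dropping signs (only squares matter) gives (55, 48); check 55² + 48² = 3025 + 2304 = 5329 ✓.
  Scale by k = 5: (5·55, 5·48) = (275, 240).
Step 4: Order so x ≤ y and verify: 240² + 275² = 57600 + 75625 = 133225 = n. ✓

n = 133225 = 240² + 275² (one valid representation with x ≤ y).


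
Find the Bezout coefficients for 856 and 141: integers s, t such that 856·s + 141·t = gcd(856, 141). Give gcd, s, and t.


Euclidean algorithm on (856, 141) — divide until remainder is 0:
  856 = 6 · 141 + 10
  141 = 14 · 10 + 1
  10 = 10 · 1 + 0
gcd(856, 141) = 1.
Track Bezout coefficients alongside the remainders: start with r₀ = 856 = a·1 + b·0 (s = 1, t = 0) and r₁ = 141 = a·0 + b·1 (s = 0, t = 1); each new remainder r_{k+1} = r_{k-1} − q_k·r_k inherits s_{k+1} = s_{k-1} − q_k·s_k, t_{k+1} = t_{k-1} − q_k·t_k, so r_k = a·s_k + b·t_k at every step:
  q = 6: r = 10, s = 1 − 6·0 = 1, t = 0 − 6·1 = -6  (check: 856·1 + 141·(-6) = 10)
  q = 14: r = 1, s = 0 − 14·1 = -14, t = 1 − 14·(-6) = 85  (check: 856·(-14) + 141·85 = 1)
The row with r = 1 (the gcd) gives the Bezout coefficients s = -14, t = 85.
Result: 856 · (-14) + 141 · (85) = 1.

gcd(856, 141) = 1; s = -14, t = 85 (check: 856·(-14) + 141·85 = 1).


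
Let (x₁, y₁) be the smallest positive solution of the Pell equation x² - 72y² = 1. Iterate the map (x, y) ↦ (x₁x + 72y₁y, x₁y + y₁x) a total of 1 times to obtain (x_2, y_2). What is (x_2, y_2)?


Step 1: Find the fundamental solution (x₁, y₁) of x² - 72y² = 1.
  Expand √72 as a continued fraction. a₀ = ⌊√72⌋ = 8; iterate m_{k+1} = d_k·a_k − m_k, d_{k+1} = (72 − m_{k+1}²)/d_k, a_{k+1} = ⌊(a₀ + m_{k+1})/d_{k+1}⌋ (starting m₀ = 0, d₀ = 1), with convergents p_k = a_k·p_{k-1} + p_{k-2}, q_k = a_k·q_{k-1} + q_{k-2} (p₋₁ = 1, q₋₁ = 0):
  k = 0: a₀ = 8; p₀/q₀ = 8/1; p₀² − 72·q₀² = 64 − 72 = -8.
  k = 1: m = 8, d = 8, a = ⌊(8 + 8)/8⌋ = 2; p/q = (2·8 + 1)/(2·1 + 0) = 17/2; p² − 72·q² = 289 − 288 = 1.
  The first convergent with p² − 72·q² = 1 gives the fundamental solution (x₁, y₁) = (17, 2).
Step 2: Apply the recurrence (x_{n+1}, y_{n+1}) = (x₁x_n + 72y₁y_n, x₁y_n + y₁x_n) repeatedly.
  From (x_1, y_1) = (17, 2): x_2 = 17·17 + 72·2·2 = 577; y_2 = 17·2 + 2·17 = 68.
Step 3: Verify x_2² - 72·y_2² = 332929 - 332928 = 1 (should be 1). ✓

(x_1, y_1) = (17, 2); (x_2, y_2) = (577, 68).


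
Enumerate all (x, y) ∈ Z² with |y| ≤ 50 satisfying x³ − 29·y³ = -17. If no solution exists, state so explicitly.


The equation is x³ - 29y³ = -17. For fixed y, x³ = 29·y³ − 17, so a solution requires the RHS to be a perfect cube.
Strategy: iterate y from -50 to 50, compute RHS = 29·y³ − 17, and check whether it is a (positive or negative) perfect cube.
Check small values of y:
  y = 0: RHS = -17 is not a perfect cube.
  y = 1: RHS = 12 is not a perfect cube.
  y = -1: RHS = -46 is not a perfect cube.
  y = 2: RHS = 215 is not a perfect cube.
  y = -2: RHS = -249 is not a perfect cube.
  y = 3: RHS = 766 is not a perfect cube.
  y = -3: RHS = -800 is not a perfect cube.
Continuing the search up to |y| = 50 finds no solutions either.
No (x, y) in the scanned range satisfies the equation.

No integer solutions with |y| ≤ 50.


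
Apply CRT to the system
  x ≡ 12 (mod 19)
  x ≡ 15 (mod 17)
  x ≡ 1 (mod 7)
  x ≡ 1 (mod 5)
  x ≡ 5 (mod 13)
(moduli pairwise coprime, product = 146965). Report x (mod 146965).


Product of moduli M = 19 · 17 · 7 · 5 · 13 = 146965.
Merge one congruence at a time:
  Start: x ≡ 12 (mod 19).
  Combine with x ≡ 15 (mod 17); new modulus lcm = 323.
    Write x = 12 + 19·t and substitute into x ≡ 15 (mod 17): 19·t ≡ 15 − 12 = 3 (mod 17).
    Reduce coefficients mod 17: 2·t ≡ 3 (mod 17).
    The inverse of 2 mod 17 is 9 (since 2·9 = 18 = 1·17 + 1), so t ≡ 9·3 = 27 ≡ 10 (mod 17).
    Then x = 12 + 19·10 = 202, valid modulo lcm(19, 17) = 323: x ≡ 202 (mod 323).
  Combine with x ≡ 1 (mod 7); new modulus lcm = 2261.
    Write x = 202 + 323·t and substitute into x ≡ 1 (mod 7): 323·t ≡ 1 − 202 = -201 (mod 7).
    Reduce coefficients mod 7: 1·t ≡ 2 (mod 7).
    So t ≡ 2 (mod 7).
    Then x = 202 + 323·2 = 848, valid modulo lcm(323, 7) = 2261: x ≡ 848 (mod 2261).
  Combine with x ≡ 1 (mod 5); new modulus lcm = 11305.
    Write x = 848 + 2261·t and substitute into x ≡ 1 (mod 5): 2261·t ≡ 1 − 848 = -847 (mod 5).
    Reduce coefficients mod 5: 1·t ≡ 3 (mod 5).
    So t ≡ 3 (mod 5).
    Then x = 848 + 2261·3 = 7631, valid modulo lcm(2261, 5) = 11305: x ≡ 7631 (mod 11305).
  Combine with x ≡ 5 (mod 13); new modulus lcm = 146965.
    Write x = 7631 + 11305·t and substitute into x ≡ 5 (mod 13): 11305·t ≡ 5 − 7631 = -7626 (mod 13).
    Reduce coefficients mod 13: 8·t ≡ 5 (mod 13).
    The inverse of 8 mod 13 is 5 (since 8·5 = 40 = 3·13 + 1), so t ≡ 5·5 = 25 ≡ 12 (mod 13).
    Then x = 7631 + 11305·12 = 143291, valid modulo lcm(11305, 13) = 146965: x ≡ 143291 (mod 146965).
Verify against each original: 143291 mod 19 = 12, 143291 mod 17 = 15, 143291 mod 7 = 1, 143291 mod 5 = 1, 143291 mod 13 = 5.

x ≡ 143291 (mod 146965).
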